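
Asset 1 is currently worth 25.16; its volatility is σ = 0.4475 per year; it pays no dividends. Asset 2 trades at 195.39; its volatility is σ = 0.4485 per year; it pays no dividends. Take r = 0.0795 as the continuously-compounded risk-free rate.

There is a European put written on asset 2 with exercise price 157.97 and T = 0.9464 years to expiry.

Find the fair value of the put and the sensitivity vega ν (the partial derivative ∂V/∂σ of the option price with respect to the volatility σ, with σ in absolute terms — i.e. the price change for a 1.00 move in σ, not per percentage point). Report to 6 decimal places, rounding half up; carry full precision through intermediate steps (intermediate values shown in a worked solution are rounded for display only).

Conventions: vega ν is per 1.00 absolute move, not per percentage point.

price = 11.139213
ν = 51.583843

σ√T = 0.4485·√0.9464 = 0.436315
d₁ = (ln(S/K) + (r+σ²/2)T) / (σ√T) = (ln(195.39/157.97) + (0.0795+0.4485²/2)·0.9464) / 0.436315 = (0.212592 + 0.170424) / 0.436315 = 0.877845
d₂ = d₁ − σ√T = 0.877845 − 0.436315 = 0.441530
e^{−rT} = 0.927522
N(−d₁) = 0.190014,  N(−d₂) = 0.329415
Put price V = K·e^{−rT}·N(−d₂) − S·N(−d₁) = 48.266055 − 37.126842 = 11.139213
φ(d₁) = (1/√(2π))·e^{−d₁²/2} = 0.271378
ν = S·φ(d₁)·√T = 51.583843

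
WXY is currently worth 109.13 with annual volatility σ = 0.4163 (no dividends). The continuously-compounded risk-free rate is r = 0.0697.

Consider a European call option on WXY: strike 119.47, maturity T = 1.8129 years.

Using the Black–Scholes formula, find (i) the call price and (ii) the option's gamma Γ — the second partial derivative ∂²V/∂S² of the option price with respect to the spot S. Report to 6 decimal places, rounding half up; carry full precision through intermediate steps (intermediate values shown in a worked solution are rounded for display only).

price = 25.631304
Γ = 0.006147

σ√T = 0.4163·√1.8129 = 0.560523
d₁ = (ln(S/K) + (r+σ²/2)T) / (σ√T) = (ln(109.13/119.47) + (0.0697+0.4163²/2)·1.8129) / 0.560523 = (-0.090525 + 0.283452) / 0.560523 = 0.344190
d₂ = d₁ − σ√T = 0.344190 − 0.560523 = -0.216332
e^{−rT} = 0.881298
N(d₁) = 0.634648,  N(d₂) = 0.414364
Call price V = S·N(d₁) − K·e^{−rT}·N(d₂) = 69.259187 − 43.627883 = 25.631304
φ(d₁) = (1/√(2π))·e^{−d₁²/2} = 0.375998
Γ = φ(d₁) / (S·σ·√T) = 0.006147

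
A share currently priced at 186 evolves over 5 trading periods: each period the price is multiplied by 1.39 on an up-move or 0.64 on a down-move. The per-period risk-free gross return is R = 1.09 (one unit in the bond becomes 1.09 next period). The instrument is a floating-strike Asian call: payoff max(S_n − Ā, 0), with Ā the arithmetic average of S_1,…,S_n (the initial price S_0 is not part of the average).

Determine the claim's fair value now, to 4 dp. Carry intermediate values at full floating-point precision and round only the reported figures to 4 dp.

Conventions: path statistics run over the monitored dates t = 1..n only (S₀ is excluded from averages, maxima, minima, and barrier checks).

price = 43.4437

Risk-neutral up-probability p* = (R−d)/(u−d) = (1.09−0.64)/(1.39−0.64) = 0.6000; the claim prices as the p*-weighted sum of path payoffs discounted by R^5.
Enumerate all 2^5 = 32 price paths (U = up ×1.39, D = down ×0.64); each path with k up-moves has probability p*^k·(1−p*)^(5−k).
DDDDD: Ā=59.0323, payoff=0.0000, prob=0.010240
UDDDD: Ā=128.2108, payoff=0.0000, prob=0.015360
DUDDD: Ā=100.3108, payoff=0.0000, prob=0.015360
UUDDD: Ā=217.8626, payoff=0.0000, prob=0.023040
DDUDD: Ā=82.4548, payoff=0.0000, prob=0.015360
UDUDD: Ā=179.0816, payoff=0.0000, prob=0.023040
DUUDD: Ā=151.1816, payoff=0.0000, prob=0.023040
UUUDD: Ā=328.3475, payoff=0.0000, prob=0.034560
DDDUD: Ā=71.0270, payoff=0.0000, prob=0.015360
UDDUD: Ā=154.2617, payoff=0.0000, prob=0.023040
DUDUD: Ā=126.3617, payoff=0.0000, prob=0.023040
UUDUD: Ā=274.4419, payoff=0.0000, prob=0.034560
DDUUD: Ā=108.5057, payoff=0.0000, prob=0.023040
UDUUD: Ā=235.6609, payoff=0.0000, prob=0.034560
DUUUD: Ā=207.7609, payoff=0.0000, prob=0.034560
UUUUD: Ā=451.2306, payoff=0.0000, prob=0.051840
DDDDU: Ā=63.7132, payoff=0.0000, prob=0.015360
UDDDU: Ā=138.3770, payoff=0.0000, prob=0.023040
DUDDU: Ā=110.4770, payoff=0.0000, prob=0.023040
UUDDU: Ā=239.9423, payoff=0.0000, prob=0.034560
DDUDU: Ā=92.6210, payoff=1.5858, prob=0.023040
UDUDU: Ā=201.1613, payoff=3.4442, prob=0.034560
DUUDU: Ā=173.2613, payoff=31.3442, prob=0.034560
UUUDU: Ā=376.3019, payoff=68.0757, prob=0.051840
DDDUU: Ā=81.1932, payoff=13.0137, prob=0.023040
UDDUU: Ā=176.3415, payoff=28.2640, prob=0.034560
DUDUU: Ā=148.4415, payoff=56.1640, prob=0.034560
UUDUU: Ā=322.3963, payoff=121.9813, prob=0.051840
DDUUU: Ā=130.5855, payoff=74.0200, prob=0.034560
UDUUU: Ā=283.6153, payoff=160.7623, prob=0.051840
DUUUU: Ā=255.7153, payoff=188.6623, prob=0.051840
UUUUU: Ā=555.3816, payoff=409.7509, prob=0.077760
Price = Σ prob·payoff / R^5 = 66.843575 / 1.538624 = 43.4437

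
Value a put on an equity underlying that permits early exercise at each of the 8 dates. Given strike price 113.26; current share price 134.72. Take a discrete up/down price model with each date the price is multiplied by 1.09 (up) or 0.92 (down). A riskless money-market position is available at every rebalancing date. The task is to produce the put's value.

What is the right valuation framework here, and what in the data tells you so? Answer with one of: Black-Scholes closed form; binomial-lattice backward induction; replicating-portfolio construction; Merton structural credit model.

Key observation: early exercise of the strike-113.26 put must be checked at each of the 8 dates (spot 134.72), which forces a node-by-node comparison of intrinsic and continuation value backward from expiry.

framework: binomial-lattice backward induction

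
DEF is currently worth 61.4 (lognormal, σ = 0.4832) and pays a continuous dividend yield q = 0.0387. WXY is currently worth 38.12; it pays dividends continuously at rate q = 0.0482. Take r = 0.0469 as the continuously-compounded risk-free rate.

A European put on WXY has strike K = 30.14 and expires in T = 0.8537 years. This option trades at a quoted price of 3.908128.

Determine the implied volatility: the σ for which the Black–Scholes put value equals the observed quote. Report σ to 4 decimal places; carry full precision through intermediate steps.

At σ = 0.5960 the Black–Scholes value reproduces the quote:
σ√T = 0.596·√0.8537 = 0.550679
d₁ = (ln(S/K) + (r−q+σ²/2)T) / (σ√T) = (ln(38.12/30.14) + (0.0469−0.0482+0.596²/2)·0.8537) / 0.550679 = (0.234886 + 0.150514) / 0.550679 = 0.699863
d₂ = d₁ − σ√T = 0.699863 − 0.550679 = 0.149183
e^{−rT} = 0.960752
e^{−qT} = 0.959687
N(−d₁) = 0.242007,  N(−d₂) = 0.440705
V = K·e^{−rT}·N(−d₂) − S·e^{−qT}·N(−d₁) = 12.761516 − 8.853388 = 3.908128 (equal to the quote); since ∂V/∂σ > 0 for all σ, the implied volatility is unique

sigma = 0.5960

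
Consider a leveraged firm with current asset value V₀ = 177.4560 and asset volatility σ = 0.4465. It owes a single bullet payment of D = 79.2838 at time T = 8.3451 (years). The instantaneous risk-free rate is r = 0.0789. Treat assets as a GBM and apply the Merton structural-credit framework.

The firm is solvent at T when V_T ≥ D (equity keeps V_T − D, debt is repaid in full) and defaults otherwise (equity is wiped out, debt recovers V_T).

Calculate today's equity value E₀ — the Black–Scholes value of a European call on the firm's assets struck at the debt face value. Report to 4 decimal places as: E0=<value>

Apply the equity-as-call identities (strike 79.2838, horizon 8.3451 years):
d₁ = [ln(V₀/D) + (r + σ²/2)T] / (σ√T)
   = [ln(177.4560/79.2838) + (0.0789 + 0.5·0.4465²)·8.3451] / (0.4465·√8.3451)
   = [0.805689 + 1.490277] / 1.289844 = 1.780034
d₂ = d₁ − σ√T = 1.780034 − 1.289844 = 0.490190
N(d₁) = 0.962465,  N(d₂) = 0.688000,  e^(−rT) = 0.517664
E₀ = V₀·N(d₁) − D·e^(−rT)·N(d₂)
   = 177.4560·0.962465 − 79.2838·0.517664·0.688000 = 142.557981

E0=142.5580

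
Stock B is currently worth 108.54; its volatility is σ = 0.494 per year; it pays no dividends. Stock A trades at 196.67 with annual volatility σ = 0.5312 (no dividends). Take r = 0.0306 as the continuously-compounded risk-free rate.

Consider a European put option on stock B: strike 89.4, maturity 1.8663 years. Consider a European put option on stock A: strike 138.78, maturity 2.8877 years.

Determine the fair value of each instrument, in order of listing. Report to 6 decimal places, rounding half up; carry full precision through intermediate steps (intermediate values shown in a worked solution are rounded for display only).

price(stock B put K=89.4) = 15.110498
price(stock A put K=138.78) = 27.487362

[stock B put K=89.4]
σ√T = 0.494·√1.8663 = 0.674866
d₁ = (ln(S/K) + (r+σ²/2)T) / (σ√T) = (ln(108.54/89.4) + (0.0306+0.494²/2)·1.8663) / 0.674866 = (0.193998 + 0.284831) / 0.674866 = 0.709517
d₂ = d₁ − σ√T = 0.709517 − 0.674866 = 0.034651
e^{−rT} = 0.944491
N(−d₁) = 0.239002,  N(−d₂) = 0.486179
price = K·e^{−rT}·N(−d₂) − S·N(−d₁) = 41.051758 − 25.941260 = 15.110498
[stock A put K=138.78]
σ√T = 0.5312·√2.8877 = 0.902681
d₁ = (ln(S/K) + (r+σ²/2)T) / (σ√T) = (ln(196.67/138.78) + (0.0306+0.5312²/2)·2.8877) / 0.902681 = (0.348637 + 0.495780) / 0.902681 = 0.935455
d₂ = d₁ − σ√T = 0.935455 − 0.902681 = 0.032774
e^{−rT} = 0.915428
N(−d₁) = 0.174777,  N(−d₂) = 0.486927
price = K·e^{−rT}·N(−d₂) − S·N(−d₁) = 61.860746 − 34.373383 = 27.487362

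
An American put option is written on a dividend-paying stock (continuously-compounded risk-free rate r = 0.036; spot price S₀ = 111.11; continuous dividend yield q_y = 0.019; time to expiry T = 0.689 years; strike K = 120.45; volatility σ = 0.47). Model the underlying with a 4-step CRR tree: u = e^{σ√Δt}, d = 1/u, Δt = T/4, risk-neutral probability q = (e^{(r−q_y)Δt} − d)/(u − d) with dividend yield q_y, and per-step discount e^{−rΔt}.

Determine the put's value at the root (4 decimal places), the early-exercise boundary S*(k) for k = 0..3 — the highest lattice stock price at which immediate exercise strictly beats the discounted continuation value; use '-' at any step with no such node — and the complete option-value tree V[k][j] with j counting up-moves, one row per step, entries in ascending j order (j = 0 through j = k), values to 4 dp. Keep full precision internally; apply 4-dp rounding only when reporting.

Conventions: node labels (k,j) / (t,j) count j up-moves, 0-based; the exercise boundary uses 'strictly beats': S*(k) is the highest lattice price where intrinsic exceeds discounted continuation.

params: Δt=0.17225 u=1.21539 d=0.82278 q=0.45886 e^(-rΔt)=0.99382
t_4 payoffs: 69.5296 45.2319 9.3400 0.0000 0.0000
t_3: node(3,0) S=61.8881 payoff=58.5619 vs cont=58.0195 → 58.5619 [stop]  node(3,1) S=91.4193 payoff=29.0307 vs cont=28.5848 → 29.0307 [stop]  node(3,2) S=135.0419 payoff=0.0000 vs cont=5.0230 → 5.0230 [wait]  node(3,3) S=199.4798 payoff=0.0000 vs cont=0.0000 → 0.0000 [wait]  ⇒ S*(3)=91.4193
t_2: node(2,0) S=75.2181 payoff=45.2319 vs cont=44.7330 → 45.2319 [stop]  node(2,1) S=111.1100 payoff=9.3400 vs cont=17.9032 → 17.9032 [wait]  node(2,2) S=164.1284 payoff=0.0000 vs cont=2.7014 → 2.7014 [wait]  ⇒ S*(2)=75.2181
t_1: node(1,0) S=91.4193 payoff=29.0307 vs cont=32.4898 → 32.4898 [wait]  node(1,1) S=135.0419 payoff=0.0000 vs cont=10.8602 → 10.8602 [wait]  ⇒ S*(1)=-
t_0: node(0,0) S=111.1100 payoff=9.3400 vs cont=22.4254 → 22.4254 [wait]  ⇒ S*(0)=-

price = 22.4254
boundary = - - 75.2181 91.4193
tree:
22.4254
32.4898 10.8602
45.2319 17.9032 2.7014
58.5619 29.0307 5.0230 0.0000
69.5296 45.2319 9.3400 0.0000 0.0000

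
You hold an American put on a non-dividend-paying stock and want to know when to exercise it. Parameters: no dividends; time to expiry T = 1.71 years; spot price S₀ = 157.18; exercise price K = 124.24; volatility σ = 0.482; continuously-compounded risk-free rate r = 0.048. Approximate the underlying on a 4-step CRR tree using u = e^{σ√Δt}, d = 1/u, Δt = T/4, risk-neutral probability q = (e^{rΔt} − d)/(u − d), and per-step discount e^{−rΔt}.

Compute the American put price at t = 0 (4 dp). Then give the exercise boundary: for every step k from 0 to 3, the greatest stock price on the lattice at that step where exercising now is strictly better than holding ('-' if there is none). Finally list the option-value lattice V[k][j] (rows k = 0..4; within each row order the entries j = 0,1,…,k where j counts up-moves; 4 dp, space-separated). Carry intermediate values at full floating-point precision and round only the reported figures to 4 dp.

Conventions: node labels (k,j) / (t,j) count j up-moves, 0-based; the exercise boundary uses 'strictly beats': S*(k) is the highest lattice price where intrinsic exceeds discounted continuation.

price = 17.9337
boundary = - - - 61.0655
tree:
17.9337
28.3804 6.1994
43.4283 11.5941 0.0000
63.1745 21.6833 0.0000 0.0000
79.6817 40.5521 0.0000 0.0000 0.0000

params: Δt=0.42750 u=1.37046 d=0.72968 q=0.45421 e^(-rΔt)=0.97969
t_4 payoffs: 79.6817 40.5521 0.0000 0.0000 0.0000
t_3: node(3,0) S=61.0655 payoff=63.1745 vs cont=60.6511 → 63.1745 [stop]  node(3,1) S=114.6912 payoff=9.5488 vs cont=21.6833 → 21.6833 [wait]  node(3,2) S=215.4093 payoff=0.0000 vs cont=0.0000 → 0.0000 [wait]  node(3,3) S=404.5749 payoff=0.0000 vs cont=0.0000 → 0.0000 [wait]  ⇒ S*(3)=61.0655
t_2: node(2,0) S=83.6879 payoff=40.5521 vs cont=43.4283 → 43.4283 [wait]  node(2,1) S=157.1800 payoff=0.0000 vs cont=11.5941 → 11.5941 [wait]  node(2,2) S=295.2104 payoff=0.0000 vs cont=0.0000 → 0.0000 [wait]  ⇒ S*(2)=-
t_1: node(1,0) S=114.6912 payoff=9.5488 vs cont=28.3804 → 28.3804 [wait]  node(1,1) S=215.4093 payoff=0.0000 vs cont=6.1994 → 6.1994 [wait]  ⇒ S*(1)=-
t_0: node(0,0) S=157.1800 payoff=0.0000 vs cont=17.9337 → 17.9337 [wait]  ⇒ S*(0)=-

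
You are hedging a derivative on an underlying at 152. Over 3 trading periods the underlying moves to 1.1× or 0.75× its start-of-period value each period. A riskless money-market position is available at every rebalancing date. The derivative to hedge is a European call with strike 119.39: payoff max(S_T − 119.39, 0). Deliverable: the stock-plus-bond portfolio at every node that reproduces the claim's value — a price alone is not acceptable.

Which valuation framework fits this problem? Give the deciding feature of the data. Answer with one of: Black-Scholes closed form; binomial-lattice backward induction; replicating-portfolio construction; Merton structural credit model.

Key observation: what is demanded is not a single number but the (Δ, B) position at each node of the 1.1/0.75 tree starting at 152; constructing those positions is the replicating-portfolio method.

framework: replicating-portfolio construction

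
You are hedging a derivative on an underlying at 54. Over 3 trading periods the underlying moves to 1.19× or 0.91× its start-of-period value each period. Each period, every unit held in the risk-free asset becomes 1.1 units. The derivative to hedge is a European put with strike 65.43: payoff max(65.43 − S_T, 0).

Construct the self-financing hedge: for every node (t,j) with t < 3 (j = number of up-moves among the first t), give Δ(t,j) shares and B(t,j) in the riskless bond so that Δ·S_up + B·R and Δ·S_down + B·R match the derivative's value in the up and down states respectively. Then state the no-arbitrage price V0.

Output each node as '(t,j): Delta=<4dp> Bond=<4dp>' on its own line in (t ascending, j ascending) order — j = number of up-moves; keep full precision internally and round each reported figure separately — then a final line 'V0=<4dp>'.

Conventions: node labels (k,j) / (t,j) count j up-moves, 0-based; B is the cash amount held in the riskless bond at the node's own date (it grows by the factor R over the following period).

Risk-neutral probability p* = (R−d)/(u−d) = (1.1−0.91)/(1.19−0.91) = 0.6786.
At maturity the claim pays: V(3,0)=24.7372, V(3,1)=12.2163, V(3,2)=0.0000, V(3,3)=0.0000
Node (2,0) S=44.7174: V=(p*·12.2163+(1−p*)·24.7372)/1.1=14.7644; Δ=(12.2163−24.7372)/(53.2137−40.6928)=-1.0000; B=V−Δ·S=59.4818
Node (2,1) S=58.4766: V=(p*·0.0000+(1−p*)·12.2163)/1.1=3.5697; Δ=(0.0000−12.2163)/(69.5872−53.2137)=-0.7461; B=V−Δ·S=47.1993
Node (2,2) S=76.4694: V=(p*·0.0000+(1−p*)·0.0000)/1.1=0.0000; Δ=(0.0000−0.0000)/(90.9986−69.5872)=0.0000; B=V−Δ·S=0.0000
Node (1,0) S=49.1400: V=(p*·3.5697+(1−p*)·14.7644)/1.1=6.5164; Δ=(3.5697−14.7644)/(58.4766−44.7174)=-0.8136; B=V−Δ·S=46.4975
Node (1,1) S=64.2600: V=(p*·0.0000+(1−p*)·3.5697)/1.1=1.0431; Δ=(0.0000−3.5697)/(76.4694−58.4766)=-0.1984; B=V−Δ·S=13.7920
Node (0,0) S=54.0000: V=(p*·1.0431+(1−p*)·6.5164)/1.1=2.5476; Δ=(1.0431−6.5164)/(64.2600−49.1400)=-0.3620; B=V−Δ·S=22.0950
As a check, the time-0 holding Δ(0,0)·S0 + B(0,0) comes to 2.5476 — exactly V0.

(0,0): Delta=-0.3620 Bond=22.0950
(1,0): Delta=-0.8136 Bond=46.4975
(1,1): Delta=-0.1984 Bond=13.7920
(2,0): Delta=-1.0000 Bond=59.4818
(2,1): Delta=-0.7461 Bond=47.1993
(2,2): Delta=0.0000 Bond=0.0000
V0=2.5476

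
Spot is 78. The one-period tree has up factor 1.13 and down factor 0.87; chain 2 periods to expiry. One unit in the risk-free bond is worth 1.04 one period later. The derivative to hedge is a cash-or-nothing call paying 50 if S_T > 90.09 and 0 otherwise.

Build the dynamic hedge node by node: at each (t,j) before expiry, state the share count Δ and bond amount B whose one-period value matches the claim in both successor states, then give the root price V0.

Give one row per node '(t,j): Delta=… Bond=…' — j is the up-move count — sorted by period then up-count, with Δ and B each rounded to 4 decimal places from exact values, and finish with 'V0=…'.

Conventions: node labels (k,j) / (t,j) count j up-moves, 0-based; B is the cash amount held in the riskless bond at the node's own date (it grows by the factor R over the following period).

(0,0): Delta=1.5500 Bond=-101.1404
(1,0): Delta=0.0000 Bond=0.0000
(1,1): Delta=2.1818 Bond=-160.8728
V0=19.7631

No-arbitrage ⇒ martingale measure with p* = (R−d)/(u−d) = 0.6538.
At maturity the claim pays: V(2,0)=0.0000, V(2,1)=0.0000, V(2,2)=50.0000
Node (1,0) S=67.8600: V=(p*·0.0000+(1−p*)·0.0000)/1.04=0.0000; Δ=(0.0000−0.0000)/(76.6818−59.0382)=0.0000; B=V−Δ·S=0.0000
Node (1,1) S=88.1400: V=(p*·50.0000+(1−p*)·0.0000)/1.04=31.4349; Δ=(50.0000−0.0000)/(99.5982−76.6818)=2.1818; B=V−Δ·S=-160.8728
Node (0,0) S=78.0000: V=(p*·31.4349+(1−p*)·0.0000)/1.04=19.7631; Δ=(31.4349−0.0000)/(88.1400−67.8600)=1.5500; B=V−Δ·S=-101.1404
As a check, the time-0 holding Δ(0,0)·S0 + B(0,0) comes to 19.7631 — exactly V0.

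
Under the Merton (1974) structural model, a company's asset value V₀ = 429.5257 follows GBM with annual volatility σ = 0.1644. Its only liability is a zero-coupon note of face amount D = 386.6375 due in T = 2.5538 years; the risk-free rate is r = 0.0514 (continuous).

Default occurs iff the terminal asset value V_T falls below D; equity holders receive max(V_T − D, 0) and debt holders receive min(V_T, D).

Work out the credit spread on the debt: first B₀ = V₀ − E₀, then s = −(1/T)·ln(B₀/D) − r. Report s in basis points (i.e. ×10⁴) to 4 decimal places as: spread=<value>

spread=117.4060

Equity is a call on the firm's assets struck at D = 386.6375:
d₁ = [ln(V₀/D) + (r + σ²/2)T] / (σ√T)
   = [ln(429.5257/386.6375) + (0.0514 + 0.5·0.1644²)·2.5538] / (0.1644·√2.5538)
   = [0.105194 + 0.165777] / 0.262721 = 1.031399
d₂ = d₁ − σ√T = 1.031399 − 0.262721 = 0.768678
N(d₁) = 0.848823,  N(d₂) = 0.778958,  e^(−rT) = 0.876985
E₀ = V₀·N(d₁) − D·e^(−rT)·N(d₂)
   = 429.5257·0.848823 − 386.6375·0.876985·0.778958 = 100.466031
B₀ = V₀ − E₀ = 429.5257 − 100.466031 = 329.059669
spread = −(1/T)·ln(B₀/D) − r = −(1/2.5538)·ln(329.059669/386.6375) − 0.0514 = 0.01174060
in basis points: 0.01174060 × 10⁴ = 117.4060 bp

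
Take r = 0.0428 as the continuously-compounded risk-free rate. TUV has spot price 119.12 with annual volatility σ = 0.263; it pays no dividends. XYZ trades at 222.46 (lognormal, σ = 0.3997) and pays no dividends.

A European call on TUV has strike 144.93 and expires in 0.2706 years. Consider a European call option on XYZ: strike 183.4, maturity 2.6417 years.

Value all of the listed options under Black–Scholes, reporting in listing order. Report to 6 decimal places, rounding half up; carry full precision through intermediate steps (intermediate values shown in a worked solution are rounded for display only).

[TUV call K=144.93]
σ√T = 0.263·√0.2706 = 0.136811
d₁ = (ln(S/K) + (r+σ²/2)T) / (σ√T) = (ln(119.12/144.93) + (0.0428+0.263²/2)·0.2706) / 0.136811 = (-0.196119 + 0.020940) / 0.136811 = -1.280451
d₂ = d₁ − σ√T = -1.280451 − 0.136811 = -1.417262
e^{−rT} = 0.988485
N(d₁) = 0.100193,  N(d₂) = 0.078203
price = S·N(d₁) − K·e^{−rT}·N(d₂) = 11.935023 − 11.203484 = 0.731539
[XYZ call K=183.4]
σ√T = 0.3997·√2.6417 = 0.649645
d₁ = (ln(S/K) + (r+σ²/2)T) / (σ√T) = (ln(222.46/183.4) + (0.0428+0.3997²/2)·2.6417) / 0.649645 = (0.193078 + 0.324084) / 0.649645 = 0.796068
d₂ = d₁ − σ√T = 0.796068 − 0.649645 = 0.146424
e^{−rT} = 0.893093
N(d₁) = 0.787004,  N(d₂) = 0.558207
price = S·N(d₁) − K·e^{−rT}·N(d₂) = 175.076880 − 91.430450 = 83.646430

price(TUV call K=144.93) = 0.731539
price(XYZ call K=183.4) = 83.646430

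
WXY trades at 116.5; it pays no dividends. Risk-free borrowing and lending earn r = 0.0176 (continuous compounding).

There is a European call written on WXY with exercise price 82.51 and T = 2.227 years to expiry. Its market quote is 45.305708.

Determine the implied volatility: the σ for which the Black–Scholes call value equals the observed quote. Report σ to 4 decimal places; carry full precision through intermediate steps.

At σ = 0.3853 the Black–Scholes value reproduces the quote:
σ√T = 0.3853·√2.227 = 0.574988
d₁ = (ln(S/K) + (r+σ²/2)T) / (σ√T) = (ln(116.5/82.51) + (0.0176+0.3853²/2)·2.227) / 0.574988 = (0.344972 + 0.204501) / 0.574988 = 0.955624
d₂ = d₁ − σ√T = 0.955624 − 0.574988 = 0.380636
e^{−rT} = 0.961563
N(d₁) = 0.830369,  N(d₂) = 0.648263
V = S·N(d₁) − K·e^{−rT}·N(d₂) = 96.737979 − 51.432270 = 45.305708 (the observed quote) — the price is monotone increasing in volatility, hence this σ is the only solution

sigma = 0.3853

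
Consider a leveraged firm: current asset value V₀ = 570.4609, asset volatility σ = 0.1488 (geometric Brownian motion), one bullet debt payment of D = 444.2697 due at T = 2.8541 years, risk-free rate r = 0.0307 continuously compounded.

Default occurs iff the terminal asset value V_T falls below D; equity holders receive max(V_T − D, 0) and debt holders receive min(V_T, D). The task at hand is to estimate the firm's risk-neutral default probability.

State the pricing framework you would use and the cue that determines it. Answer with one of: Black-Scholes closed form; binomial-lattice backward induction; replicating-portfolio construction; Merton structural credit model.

Key observation: the data describe a firm's assets (V₀ = 570.4609, GBM) and a single zero-coupon debt of face 444.2697, so credit quantities follow from equity-as-call in the structural model.

framework: Merton structural credit model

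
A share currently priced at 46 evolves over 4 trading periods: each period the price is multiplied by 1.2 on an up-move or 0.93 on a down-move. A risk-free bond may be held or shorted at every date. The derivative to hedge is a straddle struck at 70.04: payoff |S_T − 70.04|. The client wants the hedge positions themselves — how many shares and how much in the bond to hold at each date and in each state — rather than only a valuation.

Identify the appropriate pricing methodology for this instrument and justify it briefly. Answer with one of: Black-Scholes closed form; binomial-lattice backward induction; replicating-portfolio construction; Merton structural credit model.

Key observation: what is demanded is not a single number but the (Δ, B) position at each node of the 1.2/0.93 tree starting at 46; constructing those positions is the replicating-portfolio method.

framework: replicating-portfolio construction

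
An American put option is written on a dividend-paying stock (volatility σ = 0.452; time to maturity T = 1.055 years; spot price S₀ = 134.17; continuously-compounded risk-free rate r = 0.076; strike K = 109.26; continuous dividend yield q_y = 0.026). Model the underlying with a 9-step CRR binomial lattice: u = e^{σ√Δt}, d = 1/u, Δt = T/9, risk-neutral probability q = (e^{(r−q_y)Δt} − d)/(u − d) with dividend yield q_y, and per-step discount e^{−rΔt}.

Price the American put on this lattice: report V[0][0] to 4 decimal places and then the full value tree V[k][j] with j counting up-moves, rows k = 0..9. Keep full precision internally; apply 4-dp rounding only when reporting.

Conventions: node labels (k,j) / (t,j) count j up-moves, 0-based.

price = 9.7720
tree:
9.7720
14.2612 5.0968
20.2680 8.0275 2.0206
27.9285 12.3569 3.4927 0.4654
37.1281 18.4949 5.9457 0.9036 0.0000
47.3715 26.7365 9.9219 1.7542 0.0000 0.0000
56.2447 37.0131 16.1152 3.4057 0.0000 0.0000 0.0000
63.8458 47.3715 25.1756 6.6119 0.0000 0.0000 0.0000 0.0000
70.3570 56.2447 37.0131 12.8365 0.0000 0.0000 0.0000 0.0000 0.0000
75.9347 63.8458 47.3715 24.9210 0.0000 0.0000 0.0000 0.0000 0.0000 0.0000

Δt=0.11722  u=1.16737  d=0.85663  q=0.48031  discount=0.99113
step 9 (expiry): payoffs max(K−S,0) = 75.9347 63.8458 47.3715 24.9210 0.0000 0.0000 0.0000 0.0000 0.0000 0.0000
k=8: (k=8,j=0): S=38.9030, K−S=70.3570, hold=69.5063 ⇒ V=70.3570 exercise | (k=8,j=1): S=53.0153, K−S=56.2447, hold=55.4370 ⇒ V=56.2447 exercise | (k=8,j=2): S=72.2469, K−S=37.0131, hold=36.2639 ⇒ V=37.0131 exercise | (k=8,j=3): S=98.4549, K−S=10.8051, hold=12.8365 ⇒ V=12.8365 continue | (k=8,j=4): S=134.1700, K−S=0.0000, hold=0.0000 ⇒ V=0.0000 continue | (k=8,j=5): S=182.8410, K−S=0.0000, hold=0.0000 ⇒ V=0.0000 continue | (k=8,j=6): S=249.1676, K−S=0.0000, hold=0.0000 ⇒ V=0.0000 continue | (k=8,j=7): S=339.5547, K−S=0.0000, hold=0.0000 ⇒ V=0.0000 continue | (k=8,j=8): S=462.7301, K−S=0.0000, hold=0.0000 ⇒ V=0.0000 continue
k=7: (k=7,j=0): S=45.4142, K−S=63.8458, hold=63.0149 ⇒ V=63.8458 exercise | (k=7,j=1): S=61.8885, K−S=47.3715, hold=46.5907 ⇒ V=47.3715 exercise | (k=7,j=2): S=84.3390, K−S=24.9210, hold=25.1756 ⇒ V=25.1756 continue | (k=7,j=3): S=114.9334, K−S=0.0000, hold=6.6119 ⇒ V=6.6119 continue | (k=7,j=4): S=156.6262, K−S=0.0000, hold=0.0000 ⇒ V=0.0000 continue | (k=7,j=5): S=213.4433, K−S=0.0000, hold=0.0000 ⇒ V=0.0000 continue | (k=7,j=6): S=290.8711, K−S=0.0000, hold=0.0000 ⇒ V=0.0000 continue | (k=7,j=7): S=396.3864, K−S=0.0000, hold=0.0000 ⇒ V=0.0000 continue
k=6: (k=6,j=0): S=53.0153, K−S=56.2447, hold=55.4370 ⇒ V=56.2447 exercise | (k=6,j=1): S=72.2469, K−S=37.0131, hold=36.3851 ⇒ V=37.0131 exercise | (k=6,j=2): S=98.4549, K−S=10.8051, hold=16.1152 ⇒ V=16.1152 continue | (k=6,j=3): S=134.1700, K−S=0.0000, hold=3.4057 ⇒ V=3.4057 continue | (k=6,j=4): S=182.8410, K−S=0.0000, hold=0.0000 ⇒ V=0.0000 continue | (k=6,j=5): S=249.1676, K−S=0.0000, hold=0.0000 ⇒ V=0.0000 continue | (k=6,j=6): S=339.5547, K−S=0.0000, hold=0.0000 ⇒ V=0.0000 continue
k=5: (k=5,j=0): S=61.8885, K−S=47.3715, hold=46.5907 ⇒ V=47.3715 exercise | (k=5,j=1): S=84.3390, K−S=24.9210, hold=26.7365 ⇒ V=26.7365 continue | (k=5,j=2): S=114.9334, K−S=0.0000, hold=9.9219 ⇒ V=9.9219 continue | (k=5,j=3): S=156.6262, K−S=0.0000, hold=1.7542 ⇒ V=1.7542 continue | (k=5,j=4): S=213.4433, K−S=0.0000, hold=0.0000 ⇒ V=0.0000 continue | (k=5,j=5): S=290.8711, K−S=0.0000, hold=0.0000 ⇒ V=0.0000 continue
k=4: (k=4,j=0): S=72.2469, K−S=37.0131, hold=37.1281 ⇒ V=37.1281 continue | (k=4,j=1): S=98.4549, K−S=10.8051, hold=18.4949 ⇒ V=18.4949 continue | (k=4,j=2): S=134.1700, K−S=0.0000, hold=5.9457 ⇒ V=5.9457 continue | (k=4,j=3): S=182.8410, K−S=0.0000, hold=0.9036 ⇒ V=0.9036 continue | (k=4,j=4): S=249.1676, K−S=0.0000, hold=0.0000 ⇒ V=0.0000 continue
k=3: (k=3,j=0): S=84.3390, K−S=24.9210, hold=27.9285 ⇒ V=27.9285 continue | (k=3,j=1): S=114.9334, K−S=0.0000, hold=12.3569 ⇒ V=12.3569 continue | (k=3,j=2): S=156.6262, K−S=0.0000, hold=3.4927 ⇒ V=3.4927 continue | (k=3,j=3): S=213.4433, K−S=0.0000, hold=0.4654 ⇒ V=0.4654 continue
k=2: (k=2,j=0): S=98.4549, K−S=10.8051, hold=20.2680 ⇒ V=20.2680 continue | (k=2,j=1): S=134.1700, K−S=0.0000, hold=8.0275 ⇒ V=8.0275 continue | (k=2,j=2): S=182.8410, K−S=0.0000, hold=2.0206 ⇒ V=2.0206 continue
k=1: (k=1,j=0): S=114.9334, K−S=0.0000, hold=14.2612 ⇒ V=14.2612 continue | (k=1,j=1): S=156.6262, K−S=0.0000, hold=5.0968 ⇒ V=5.0968 continue
k=0: (k=0,j=0): S=134.1700, K−S=0.0000, hold=9.7720 ⇒ V=9.7720 continue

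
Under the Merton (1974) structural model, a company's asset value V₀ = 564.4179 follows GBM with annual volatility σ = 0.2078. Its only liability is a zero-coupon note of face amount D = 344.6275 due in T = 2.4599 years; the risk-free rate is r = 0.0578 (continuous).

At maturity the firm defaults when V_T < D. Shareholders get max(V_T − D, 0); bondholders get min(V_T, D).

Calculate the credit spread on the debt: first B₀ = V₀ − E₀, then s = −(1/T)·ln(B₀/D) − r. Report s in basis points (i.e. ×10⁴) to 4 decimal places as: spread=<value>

With assets at 564.4179 and a single debt payment of 344.6275 at 2.4599 years:
d₁ = [ln(V₀/D) + (r + σ²/2)T] / (σ√T)
   = [ln(564.4179/344.6275) + (0.0578 + 0.5·0.2078²)·2.4599] / (0.2078·√2.4599)
   = [0.493331 + 0.195292] / 0.325915 = 2.112893
d₂ = d₁ − σ√T = 2.112893 − 0.325915 = 1.786978
N(d₁) = 0.982695,  N(d₂) = 0.963029,  e^(−rT) = 0.867463
E₀ = V₀·N(d₁) − D·e^(−rT)·N(d₂)
   = 564.4179·0.982695 − 344.6275·0.867463·0.963029 = 266.751402
B₀ = V₀ − E₀ = 564.4179 − 266.751402 = 297.666498
spread = −(1/T)·ln(B₀/D) − r = −(1/2.4599)·ln(297.666498/344.6275) − 0.0578 = 0.00175136
in basis points: 0.00175136 × 10⁴ = 17.5136 bp

spread=17.5136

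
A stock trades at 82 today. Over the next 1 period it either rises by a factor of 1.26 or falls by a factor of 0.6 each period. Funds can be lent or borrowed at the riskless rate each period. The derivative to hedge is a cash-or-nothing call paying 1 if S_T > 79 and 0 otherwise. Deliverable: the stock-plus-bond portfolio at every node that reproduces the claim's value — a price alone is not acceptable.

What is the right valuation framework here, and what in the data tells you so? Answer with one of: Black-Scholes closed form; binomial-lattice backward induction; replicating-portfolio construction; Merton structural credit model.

framework: replicating-portfolio construction

Key observation: a price alone would not answer the question — the per-node share/bond construction on the spot-82, 1.26/0.6 tree is required, and only the replicating-portfolio method yields it.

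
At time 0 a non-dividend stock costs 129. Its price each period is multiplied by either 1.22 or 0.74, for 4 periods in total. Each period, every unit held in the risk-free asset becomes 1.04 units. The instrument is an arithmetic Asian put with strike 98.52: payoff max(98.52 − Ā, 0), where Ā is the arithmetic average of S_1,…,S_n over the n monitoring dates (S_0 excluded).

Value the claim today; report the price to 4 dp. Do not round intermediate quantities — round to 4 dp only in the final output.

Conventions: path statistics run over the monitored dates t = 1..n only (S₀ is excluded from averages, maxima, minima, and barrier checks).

With p* = (R−d)/(u−d) = 0.6250, sum probability × payoff across the paths and divide by R^4.
Enumerate all 2^4 = 16 price paths (U = up ×1.22, D = down ×0.74); each path with k up-moves has probability p*^k·(1−p*)^(4−k).
DDDD: Ā=64.2642, payoff=34.2558, prob=0.019775
UDDD: Ā=105.9492, payoff=0.0000, prob=0.032959
DUDD: Ā=90.4692, payoff=8.0508, prob=0.032959
UUDD: Ā=149.1519, payoff=0.0000, prob=0.054932
DDUD: Ā=79.0140, payoff=19.5060, prob=0.032959
UDUD: Ā=130.2663, payoff=0.0000, prob=0.054932
DUUD: Ā=114.7863, payoff=0.0000, prob=0.054932
UUUD: Ā=189.2422, payoff=0.0000, prob=0.091553
DDDU: Ā=70.5371, payoff=27.9829, prob=0.032959
UDDU: Ā=116.2909, payoff=0.0000, prob=0.054932
DUDU: Ā=100.8109, payoff=0.0000, prob=0.054932
UUDU: Ā=166.2018, payoff=0.0000, prob=0.091553
DDUU: Ā=89.3557, payoff=9.1643, prob=0.054932
UDUU: Ā=147.3162, payoff=0.0000, prob=0.091553
DUUU: Ā=131.8362, payoff=0.0000, prob=0.091553
UUUU: Ā=217.3515, payoff=0.0000, prob=0.152588
Price = Σ prob·payoff / R^4 = 3.011364 / 1.169859 = 2.5741

price = 2.5741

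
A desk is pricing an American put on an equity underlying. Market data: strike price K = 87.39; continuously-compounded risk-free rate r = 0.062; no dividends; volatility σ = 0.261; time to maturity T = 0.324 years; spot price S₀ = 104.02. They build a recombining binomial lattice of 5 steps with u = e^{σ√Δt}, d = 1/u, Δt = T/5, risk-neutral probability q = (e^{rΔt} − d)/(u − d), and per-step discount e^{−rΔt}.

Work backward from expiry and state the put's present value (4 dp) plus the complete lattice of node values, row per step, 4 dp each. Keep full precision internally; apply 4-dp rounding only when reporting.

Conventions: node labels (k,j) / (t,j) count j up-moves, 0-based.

Δt=0.06480  u=1.06870  d=0.93572  q=0.51367  discount=0.99599
step 5 (expiry): payoffs max(K−S,0) = 12.7718 2.1676 0.0000 0.0000 0.0000 0.0000
k=4: (k=4,j=0): S=79.7442, K−S=7.6458, hold=7.2954 ⇒ V=7.6458 exercise | (k=4,j=1): S=91.0769, K−S=0.0000, hold=1.0500 ⇒ V=1.0500 continue | (k=4,j=2): S=104.0200, K−S=0.0000, hold=0.0000 ⇒ V=0.0000 continue | (k=4,j=3): S=118.8025, K−S=0.0000, hold=0.0000 ⇒ V=0.0000 continue | (k=4,j=4): S=135.6858, K−S=0.0000, hold=0.0000 ⇒ V=0.0000 continue
k=3: (k=3,j=0): S=85.2224, K−S=2.1676, hold=4.2406 ⇒ V=4.2406 continue | (k=3,j=1): S=97.3335, K−S=0.0000, hold=0.5086 ⇒ V=0.5086 continue | (k=3,j=2): S=111.1658, K−S=0.0000, hold=0.0000 ⇒ V=0.0000 continue | (k=3,j=3): S=126.9639, K−S=0.0000, hold=0.0000 ⇒ V=0.0000 continue
k=2: (k=2,j=0): S=91.0769, K−S=0.0000, hold=2.3143 ⇒ V=2.3143 continue | (k=2,j=1): S=104.0200, K−S=0.0000, hold=0.2463 ⇒ V=0.2463 continue | (k=2,j=2): S=118.8025, K−S=0.0000, hold=0.0000 ⇒ V=0.0000 continue
k=1: (k=1,j=0): S=97.3335, K−S=0.0000, hold=1.2470 ⇒ V=1.2470 continue | (k=1,j=1): S=111.1658, K−S=0.0000, hold=0.1193 ⇒ V=0.1193 continue
k=0: (k=0,j=0): S=104.0200, K−S=0.0000, hold=0.6651 ⇒ V=0.6651 continue

price = 0.6651
tree:
0.6651
1.2470 0.1193
2.3143 0.2463 0.0000
4.2406 0.5086 0.0000 0.0000
7.6458 1.0500 0.0000 0.0000 0.0000
12.7718 2.1676 0.0000 0.0000 0.0000 0.0000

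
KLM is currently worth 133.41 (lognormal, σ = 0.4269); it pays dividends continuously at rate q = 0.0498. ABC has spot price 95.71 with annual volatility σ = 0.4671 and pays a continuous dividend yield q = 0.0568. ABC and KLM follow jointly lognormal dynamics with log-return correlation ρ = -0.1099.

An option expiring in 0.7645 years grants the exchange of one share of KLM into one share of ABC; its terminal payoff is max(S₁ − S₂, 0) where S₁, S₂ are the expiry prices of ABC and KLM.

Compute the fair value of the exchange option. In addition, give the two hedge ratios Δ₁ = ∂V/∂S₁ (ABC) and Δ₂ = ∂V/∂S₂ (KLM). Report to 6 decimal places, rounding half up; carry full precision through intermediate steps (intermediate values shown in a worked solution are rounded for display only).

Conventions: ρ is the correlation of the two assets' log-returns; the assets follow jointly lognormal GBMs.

σ_eff = √(σ₁² + σ₂² − 2ρσ₁σ₂) = √(0.4671² + 0.4269² − 2·-0.1099·0.4671·0.4269) = 0.666525
d₁ = (ln(S₁/S₂) + (q₂ − q₁ + σ_eff²/2)T) / (σ_eff√T) = (ln(95.71/133.41) + (0.0498 − 0.0568 + 0.222128)·0.7645) / 0.582781 = -0.287654
d₂ = d₁ − σ_eff√T = -0.287654 − 0.582781 = -0.870435
N(d₁) = 0.386806,  N(d₂) = 0.192031
V = S₁·e^{−q₁T}·N(d₁) − S₂·e^{−q₂T}·N(d₂) = 35.447988 − 24.661884 = 10.786105
Key observation: the rate r is irrelevant here: denominating values in KLM turns the exchange into a ratio option on S₁/S₂, and discounting at r drops out.
Δ₁ = e^{−q₁T}·N(d₁) = 0.370369;  Δ₂ = −e^{−q₂T}·N(d₂) = -0.184858

exchange price = 10.786105
Δ1 = 0.370369
Δ2 = -0.184858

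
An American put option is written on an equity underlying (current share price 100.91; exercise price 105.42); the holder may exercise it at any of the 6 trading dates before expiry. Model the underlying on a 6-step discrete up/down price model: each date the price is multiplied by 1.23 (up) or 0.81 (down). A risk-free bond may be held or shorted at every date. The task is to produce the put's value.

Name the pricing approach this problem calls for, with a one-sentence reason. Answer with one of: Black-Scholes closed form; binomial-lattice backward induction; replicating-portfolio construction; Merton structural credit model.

framework: binomial-lattice backward induction

Key observation: with exercise allowed before expiry on a discrete up/down model (6 steps from spot 100.91), the strike-105.42 put's value must be rolled back through the tree testing early exercise at each node.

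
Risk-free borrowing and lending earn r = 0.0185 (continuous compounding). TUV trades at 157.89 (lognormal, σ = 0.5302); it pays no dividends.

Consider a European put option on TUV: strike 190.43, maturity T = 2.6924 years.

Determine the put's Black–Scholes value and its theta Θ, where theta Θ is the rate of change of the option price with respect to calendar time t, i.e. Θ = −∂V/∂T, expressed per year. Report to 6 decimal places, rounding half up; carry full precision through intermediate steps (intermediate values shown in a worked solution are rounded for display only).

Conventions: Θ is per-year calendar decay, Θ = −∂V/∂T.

price = 69.346444
Θ = -7.369167

σ√T = 0.5302·√2.6924 = 0.869980
d₁ = (ln(S/K) + (r+σ²/2)T) / (σ√T) = (ln(157.89/190.43) + (0.0185+0.5302²/2)·2.6924) / 0.869980 = (-0.187386 + 0.428242) / 0.869980 = 0.276853
d₂ = d₁ − σ√T = 0.276853 − 0.869980 = -0.593128
e^{−rT} = 0.951411
N(−d₁) = 0.390947,  N(−d₂) = 0.723452
Put price V = K·e^{−rT}·N(−d₂) − S·N(−d₁) = 131.073011 − 61.726567 = 69.346444
φ(d₁) = (1/√(2π))·e^{−d₁²/2} = 0.383943
Θ = −S·φ(d₁)·σ/(2√T) + r·K·e^{−rT}·N(−d₂) = −9.794017 + 2.424851 = -7.369167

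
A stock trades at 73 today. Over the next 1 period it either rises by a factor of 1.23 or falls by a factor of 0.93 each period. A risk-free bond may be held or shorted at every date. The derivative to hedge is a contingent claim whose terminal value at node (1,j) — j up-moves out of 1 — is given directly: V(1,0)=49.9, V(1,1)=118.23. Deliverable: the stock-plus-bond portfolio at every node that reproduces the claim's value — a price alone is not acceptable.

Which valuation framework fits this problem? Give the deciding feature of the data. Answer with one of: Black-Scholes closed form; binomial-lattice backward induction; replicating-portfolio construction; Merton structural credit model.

Key observation: the mandate to exhibit the hedge at every date and state singles out the replicating-portfolio construction on the 1-period tree with factors 1.23 and 0.93 from 73.

framework: replicating-portfolio construction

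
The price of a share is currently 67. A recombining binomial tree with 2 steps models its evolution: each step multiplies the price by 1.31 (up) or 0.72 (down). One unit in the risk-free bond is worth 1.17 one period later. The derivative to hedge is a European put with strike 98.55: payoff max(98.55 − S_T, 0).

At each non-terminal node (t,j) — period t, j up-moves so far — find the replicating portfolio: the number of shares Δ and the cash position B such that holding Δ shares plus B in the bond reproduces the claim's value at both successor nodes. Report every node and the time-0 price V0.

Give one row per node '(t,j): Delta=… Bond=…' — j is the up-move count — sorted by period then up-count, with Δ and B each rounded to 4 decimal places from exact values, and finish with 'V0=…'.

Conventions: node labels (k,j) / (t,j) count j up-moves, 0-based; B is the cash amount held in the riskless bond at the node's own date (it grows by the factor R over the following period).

Arbitrage-free pricing uses the up-move probability p* = (R−d)/(u−d) = 0.7627, discounting each step at R = 1.17.
At maturity the claim pays: V(2,0)=63.8172, V(2,1)=35.3556, V(2,2)=0.0000
Node (1,0) S=48.2400: V=(p*·35.3556+(1−p*)·63.8172)/1.17=35.9908; Δ=(35.3556−63.8172)/(63.1944−34.7328)=-1.0000; B=V−Δ·S=84.2308
Node (1,1) S=87.7700: V=(p*·0.0000+(1−p*)·35.3556)/1.17=7.1705; Δ=(0.0000−35.3556)/(114.9787−63.1944)=-0.6827; B=V−Δ·S=67.0952
Node (0,0) S=67.0000: V=(p*·7.1705+(1−p*)·35.9908)/1.17=11.9737; Δ=(7.1705−35.9908)/(87.7700−48.2400)=-0.7291; B=V−Δ·S=60.8216
As a check, the time-0 holding Δ(0,0)·S0 + B(0,0) comes to 11.9737 — exactly V0.

(0,0): Delta=-0.7291 Bond=60.8216
(1,0): Delta=-1.0000 Bond=84.2308
(1,1): Delta=-0.6827 Bond=67.0952
V0=11.9737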